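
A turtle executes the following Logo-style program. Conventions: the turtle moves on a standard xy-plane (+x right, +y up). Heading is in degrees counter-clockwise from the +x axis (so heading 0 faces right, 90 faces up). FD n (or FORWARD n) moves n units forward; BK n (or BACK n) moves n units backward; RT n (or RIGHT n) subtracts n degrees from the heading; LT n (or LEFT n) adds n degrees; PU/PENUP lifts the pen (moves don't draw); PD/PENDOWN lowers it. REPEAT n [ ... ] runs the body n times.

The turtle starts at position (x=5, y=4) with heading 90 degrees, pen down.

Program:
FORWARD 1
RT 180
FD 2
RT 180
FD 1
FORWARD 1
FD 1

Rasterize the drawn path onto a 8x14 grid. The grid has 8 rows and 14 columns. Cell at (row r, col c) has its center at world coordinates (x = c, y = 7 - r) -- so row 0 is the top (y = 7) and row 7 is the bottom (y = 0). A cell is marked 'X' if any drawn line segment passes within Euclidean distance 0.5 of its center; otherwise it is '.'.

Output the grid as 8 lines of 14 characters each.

Answer: ..............
.....X........
.....X........
.....X........
.....X........
..............
..............
..............

Derivation:
Segment 0: (5,4) -> (5,5)
Segment 1: (5,5) -> (5,3)
Segment 2: (5,3) -> (5,4)
Segment 3: (5,4) -> (5,5)
Segment 4: (5,5) -> (5,6)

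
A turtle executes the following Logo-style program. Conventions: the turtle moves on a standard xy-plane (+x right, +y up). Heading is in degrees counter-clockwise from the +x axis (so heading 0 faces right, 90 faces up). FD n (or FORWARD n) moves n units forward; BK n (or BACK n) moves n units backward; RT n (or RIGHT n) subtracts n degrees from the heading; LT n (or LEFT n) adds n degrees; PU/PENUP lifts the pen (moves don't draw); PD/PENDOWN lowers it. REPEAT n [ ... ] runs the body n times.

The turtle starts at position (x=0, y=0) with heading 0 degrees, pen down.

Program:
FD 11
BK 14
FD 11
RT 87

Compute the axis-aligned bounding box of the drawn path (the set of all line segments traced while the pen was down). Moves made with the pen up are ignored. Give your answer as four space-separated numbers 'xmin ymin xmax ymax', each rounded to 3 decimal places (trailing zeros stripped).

Answer: -3 0 11 0

Derivation:
Executing turtle program step by step:
Start: pos=(0,0), heading=0, pen down
FD 11: (0,0) -> (11,0) [heading=0, draw]
BK 14: (11,0) -> (-3,0) [heading=0, draw]
FD 11: (-3,0) -> (8,0) [heading=0, draw]
RT 87: heading 0 -> 273
Final: pos=(8,0), heading=273, 3 segment(s) drawn

Segment endpoints: x in {-3, 0, 8, 11}, y in {0}
xmin=-3, ymin=0, xmax=11, ymax=0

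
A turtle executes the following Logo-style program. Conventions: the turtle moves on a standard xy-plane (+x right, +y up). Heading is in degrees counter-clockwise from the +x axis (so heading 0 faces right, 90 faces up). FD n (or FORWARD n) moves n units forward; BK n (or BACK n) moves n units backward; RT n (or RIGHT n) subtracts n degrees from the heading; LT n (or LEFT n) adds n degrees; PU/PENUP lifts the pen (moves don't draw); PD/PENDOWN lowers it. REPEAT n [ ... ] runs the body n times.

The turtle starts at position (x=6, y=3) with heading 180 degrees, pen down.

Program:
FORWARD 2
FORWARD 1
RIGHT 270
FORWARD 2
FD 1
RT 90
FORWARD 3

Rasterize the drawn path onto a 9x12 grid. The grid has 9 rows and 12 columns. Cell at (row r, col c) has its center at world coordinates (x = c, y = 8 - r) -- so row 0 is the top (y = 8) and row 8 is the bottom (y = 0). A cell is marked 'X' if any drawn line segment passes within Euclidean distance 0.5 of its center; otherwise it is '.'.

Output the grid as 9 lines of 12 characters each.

Segment 0: (6,3) -> (4,3)
Segment 1: (4,3) -> (3,3)
Segment 2: (3,3) -> (3,1)
Segment 3: (3,1) -> (3,0)
Segment 4: (3,0) -> (0,0)

Answer: ............
............
............
............
............
...XXXX.....
...X........
...X........
XXXX........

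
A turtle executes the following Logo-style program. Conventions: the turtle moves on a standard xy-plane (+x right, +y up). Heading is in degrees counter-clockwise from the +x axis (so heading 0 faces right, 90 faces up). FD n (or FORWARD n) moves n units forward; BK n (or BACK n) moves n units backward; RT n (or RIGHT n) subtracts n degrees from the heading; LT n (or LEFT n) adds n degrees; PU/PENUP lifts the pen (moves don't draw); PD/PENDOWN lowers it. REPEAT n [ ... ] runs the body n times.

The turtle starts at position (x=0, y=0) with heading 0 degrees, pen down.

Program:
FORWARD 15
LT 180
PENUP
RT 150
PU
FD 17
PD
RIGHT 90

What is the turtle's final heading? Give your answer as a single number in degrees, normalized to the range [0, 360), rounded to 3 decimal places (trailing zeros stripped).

Answer: 300

Derivation:
Executing turtle program step by step:
Start: pos=(0,0), heading=0, pen down
FD 15: (0,0) -> (15,0) [heading=0, draw]
LT 180: heading 0 -> 180
PU: pen up
RT 150: heading 180 -> 30
PU: pen up
FD 17: (15,0) -> (29.722,8.5) [heading=30, move]
PD: pen down
RT 90: heading 30 -> 300
Final: pos=(29.722,8.5), heading=300, 1 segment(s) drawn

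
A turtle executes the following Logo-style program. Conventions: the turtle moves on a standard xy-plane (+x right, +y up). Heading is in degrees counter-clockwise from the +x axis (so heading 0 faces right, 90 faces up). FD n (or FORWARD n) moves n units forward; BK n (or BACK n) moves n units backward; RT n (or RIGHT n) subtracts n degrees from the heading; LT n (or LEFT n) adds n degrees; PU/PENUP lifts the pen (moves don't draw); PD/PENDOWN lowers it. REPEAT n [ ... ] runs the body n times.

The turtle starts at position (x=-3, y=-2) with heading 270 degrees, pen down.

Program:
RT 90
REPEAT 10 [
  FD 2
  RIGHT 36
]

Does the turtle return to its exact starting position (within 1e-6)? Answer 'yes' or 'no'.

Answer: yes

Derivation:
Executing turtle program step by step:
Start: pos=(-3,-2), heading=270, pen down
RT 90: heading 270 -> 180
REPEAT 10 [
  -- iteration 1/10 --
  FD 2: (-3,-2) -> (-5,-2) [heading=180, draw]
  RT 36: heading 180 -> 144
  -- iteration 2/10 --
  FD 2: (-5,-2) -> (-6.618,-0.824) [heading=144, draw]
  RT 36: heading 144 -> 108
  -- iteration 3/10 --
  FD 2: (-6.618,-0.824) -> (-7.236,1.078) [heading=108, draw]
  RT 36: heading 108 -> 72
  -- iteration 4/10 --
  FD 2: (-7.236,1.078) -> (-6.618,2.98) [heading=72, draw]
  RT 36: heading 72 -> 36
  -- iteration 5/10 --
  FD 2: (-6.618,2.98) -> (-5,4.155) [heading=36, draw]
  RT 36: heading 36 -> 0
  -- iteration 6/10 --
  FD 2: (-5,4.155) -> (-3,4.155) [heading=0, draw]
  RT 36: heading 0 -> 324
  -- iteration 7/10 --
  FD 2: (-3,4.155) -> (-1.382,2.98) [heading=324, draw]
  RT 36: heading 324 -> 288
  -- iteration 8/10 --
  FD 2: (-1.382,2.98) -> (-0.764,1.078) [heading=288, draw]
  RT 36: heading 288 -> 252
  -- iteration 9/10 --
  FD 2: (-0.764,1.078) -> (-1.382,-0.824) [heading=252, draw]
  RT 36: heading 252 -> 216
  -- iteration 10/10 --
  FD 2: (-1.382,-0.824) -> (-3,-2) [heading=216, draw]
  RT 36: heading 216 -> 180
]
Final: pos=(-3,-2), heading=180, 10 segment(s) drawn

Start position: (-3, -2)
Final position: (-3, -2)
Distance = 0; < 1e-6 -> CLOSED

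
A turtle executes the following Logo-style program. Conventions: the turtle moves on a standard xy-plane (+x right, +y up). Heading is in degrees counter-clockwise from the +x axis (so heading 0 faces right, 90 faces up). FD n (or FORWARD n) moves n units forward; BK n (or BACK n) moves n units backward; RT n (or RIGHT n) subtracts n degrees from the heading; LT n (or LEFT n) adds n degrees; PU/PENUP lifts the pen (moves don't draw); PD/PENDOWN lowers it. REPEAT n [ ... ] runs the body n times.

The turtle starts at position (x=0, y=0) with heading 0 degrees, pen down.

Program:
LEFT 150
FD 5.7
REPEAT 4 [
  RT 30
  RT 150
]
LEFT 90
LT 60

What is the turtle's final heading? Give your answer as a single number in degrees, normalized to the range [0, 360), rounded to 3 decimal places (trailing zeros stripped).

Answer: 300

Derivation:
Executing turtle program step by step:
Start: pos=(0,0), heading=0, pen down
LT 150: heading 0 -> 150
FD 5.7: (0,0) -> (-4.936,2.85) [heading=150, draw]
REPEAT 4 [
  -- iteration 1/4 --
  RT 30: heading 150 -> 120
  RT 150: heading 120 -> 330
  -- iteration 2/4 --
  RT 30: heading 330 -> 300
  RT 150: heading 300 -> 150
  -- iteration 3/4 --
  RT 30: heading 150 -> 120
  RT 150: heading 120 -> 330
  -- iteration 4/4 --
  RT 30: heading 330 -> 300
  RT 150: heading 300 -> 150
]
LT 90: heading 150 -> 240
LT 60: heading 240 -> 300
Final: pos=(-4.936,2.85), heading=300, 1 segment(s) drawn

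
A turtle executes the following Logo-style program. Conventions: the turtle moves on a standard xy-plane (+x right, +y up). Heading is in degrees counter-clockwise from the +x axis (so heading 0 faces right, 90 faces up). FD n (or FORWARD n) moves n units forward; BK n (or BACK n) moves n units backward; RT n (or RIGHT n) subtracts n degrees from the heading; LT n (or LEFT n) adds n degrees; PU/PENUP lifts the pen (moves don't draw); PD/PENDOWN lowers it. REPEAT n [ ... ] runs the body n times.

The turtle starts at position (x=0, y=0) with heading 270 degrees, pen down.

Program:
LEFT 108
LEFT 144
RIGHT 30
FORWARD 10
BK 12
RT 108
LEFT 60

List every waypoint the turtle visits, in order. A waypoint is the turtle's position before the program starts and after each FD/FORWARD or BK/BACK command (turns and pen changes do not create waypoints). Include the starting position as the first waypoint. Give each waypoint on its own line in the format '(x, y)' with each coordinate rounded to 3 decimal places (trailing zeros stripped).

Answer: (0, 0)
(-6.691, 7.431)
(1.338, -1.486)

Derivation:
Executing turtle program step by step:
Start: pos=(0,0), heading=270, pen down
LT 108: heading 270 -> 18
LT 144: heading 18 -> 162
RT 30: heading 162 -> 132
FD 10: (0,0) -> (-6.691,7.431) [heading=132, draw]
BK 12: (-6.691,7.431) -> (1.338,-1.486) [heading=132, draw]
RT 108: heading 132 -> 24
LT 60: heading 24 -> 84
Final: pos=(1.338,-1.486), heading=84, 2 segment(s) drawn
Waypoints (3 total):
(0, 0)
(-6.691, 7.431)
(1.338, -1.486)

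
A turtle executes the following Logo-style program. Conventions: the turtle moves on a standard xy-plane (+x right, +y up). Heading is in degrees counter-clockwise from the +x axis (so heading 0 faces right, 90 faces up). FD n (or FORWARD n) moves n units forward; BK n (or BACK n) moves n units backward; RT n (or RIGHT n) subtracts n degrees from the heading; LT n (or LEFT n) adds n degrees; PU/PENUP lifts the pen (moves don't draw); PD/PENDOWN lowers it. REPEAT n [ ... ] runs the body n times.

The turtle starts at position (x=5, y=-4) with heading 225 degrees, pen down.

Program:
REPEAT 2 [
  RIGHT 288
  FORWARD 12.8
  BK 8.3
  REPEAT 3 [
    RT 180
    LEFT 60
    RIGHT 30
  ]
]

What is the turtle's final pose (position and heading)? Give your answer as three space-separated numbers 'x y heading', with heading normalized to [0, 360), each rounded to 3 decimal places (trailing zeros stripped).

Executing turtle program step by step:
Start: pos=(5,-4), heading=225, pen down
REPEAT 2 [
  -- iteration 1/2 --
  RT 288: heading 225 -> 297
  FD 12.8: (5,-4) -> (10.811,-15.405) [heading=297, draw]
  BK 8.3: (10.811,-15.405) -> (7.043,-8.01) [heading=297, draw]
  REPEAT 3 [
    -- iteration 1/3 --
    RT 180: heading 297 -> 117
    LT 60: heading 117 -> 177
    RT 30: heading 177 -> 147
    -- iteration 2/3 --
    RT 180: heading 147 -> 327
    LT 60: heading 327 -> 27
    RT 30: heading 27 -> 357
    -- iteration 3/3 --
    RT 180: heading 357 -> 177
    LT 60: heading 177 -> 237
    RT 30: heading 237 -> 207
  ]
  -- iteration 2/2 --
  RT 288: heading 207 -> 279
  FD 12.8: (7.043,-8.01) -> (9.045,-20.652) [heading=279, draw]
  BK 8.3: (9.045,-20.652) -> (7.747,-12.454) [heading=279, draw]
  REPEAT 3 [
    -- iteration 1/3 --
    RT 180: heading 279 -> 99
    LT 60: heading 99 -> 159
    RT 30: heading 159 -> 129
    -- iteration 2/3 --
    RT 180: heading 129 -> 309
    LT 60: heading 309 -> 9
    RT 30: heading 9 -> 339
    -- iteration 3/3 --
    RT 180: heading 339 -> 159
    LT 60: heading 159 -> 219
    RT 30: heading 219 -> 189
  ]
]
Final: pos=(7.747,-12.454), heading=189, 4 segment(s) drawn

Answer: 7.747 -12.454 189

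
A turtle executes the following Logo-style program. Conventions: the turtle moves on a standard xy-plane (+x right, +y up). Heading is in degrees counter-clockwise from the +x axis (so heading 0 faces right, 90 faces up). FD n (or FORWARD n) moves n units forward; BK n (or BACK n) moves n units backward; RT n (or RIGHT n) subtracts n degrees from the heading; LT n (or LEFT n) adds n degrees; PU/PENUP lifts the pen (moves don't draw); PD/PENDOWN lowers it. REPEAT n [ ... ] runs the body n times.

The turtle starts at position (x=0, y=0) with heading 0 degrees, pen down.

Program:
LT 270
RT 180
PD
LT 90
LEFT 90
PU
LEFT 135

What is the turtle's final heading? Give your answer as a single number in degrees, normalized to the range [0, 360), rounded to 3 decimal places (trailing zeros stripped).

Answer: 45

Derivation:
Executing turtle program step by step:
Start: pos=(0,0), heading=0, pen down
LT 270: heading 0 -> 270
RT 180: heading 270 -> 90
PD: pen down
LT 90: heading 90 -> 180
LT 90: heading 180 -> 270
PU: pen up
LT 135: heading 270 -> 45
Final: pos=(0,0), heading=45, 0 segment(s) drawn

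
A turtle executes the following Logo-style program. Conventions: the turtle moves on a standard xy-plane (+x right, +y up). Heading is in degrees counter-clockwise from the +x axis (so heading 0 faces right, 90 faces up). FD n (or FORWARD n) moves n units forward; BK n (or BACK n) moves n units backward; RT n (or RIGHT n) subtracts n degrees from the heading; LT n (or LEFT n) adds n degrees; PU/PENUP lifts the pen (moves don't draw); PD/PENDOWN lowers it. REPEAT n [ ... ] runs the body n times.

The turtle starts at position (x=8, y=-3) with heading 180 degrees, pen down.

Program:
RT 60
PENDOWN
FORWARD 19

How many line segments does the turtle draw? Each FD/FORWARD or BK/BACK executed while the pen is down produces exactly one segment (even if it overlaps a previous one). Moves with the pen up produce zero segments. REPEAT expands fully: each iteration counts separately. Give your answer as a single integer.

Answer: 1

Derivation:
Executing turtle program step by step:
Start: pos=(8,-3), heading=180, pen down
RT 60: heading 180 -> 120
PD: pen down
FD 19: (8,-3) -> (-1.5,13.454) [heading=120, draw]
Final: pos=(-1.5,13.454), heading=120, 1 segment(s) drawn
Segments drawn: 1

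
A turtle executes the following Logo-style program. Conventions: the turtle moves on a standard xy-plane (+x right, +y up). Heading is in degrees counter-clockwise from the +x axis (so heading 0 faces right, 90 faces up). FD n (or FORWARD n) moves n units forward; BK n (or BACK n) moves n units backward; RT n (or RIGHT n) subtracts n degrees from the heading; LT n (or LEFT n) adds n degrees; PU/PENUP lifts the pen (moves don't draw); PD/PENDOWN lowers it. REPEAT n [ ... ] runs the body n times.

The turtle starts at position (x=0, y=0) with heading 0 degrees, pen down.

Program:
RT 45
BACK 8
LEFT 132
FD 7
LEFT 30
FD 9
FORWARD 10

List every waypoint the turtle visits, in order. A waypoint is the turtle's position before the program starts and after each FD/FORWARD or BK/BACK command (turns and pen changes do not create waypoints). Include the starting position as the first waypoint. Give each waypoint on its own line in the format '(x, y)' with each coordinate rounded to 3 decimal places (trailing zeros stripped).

Answer: (0, 0)
(-5.657, 5.657)
(-5.291, 12.647)
(-9.376, 20.666)
(-13.916, 29.576)

Derivation:
Executing turtle program step by step:
Start: pos=(0,0), heading=0, pen down
RT 45: heading 0 -> 315
BK 8: (0,0) -> (-5.657,5.657) [heading=315, draw]
LT 132: heading 315 -> 87
FD 7: (-5.657,5.657) -> (-5.291,12.647) [heading=87, draw]
LT 30: heading 87 -> 117
FD 9: (-5.291,12.647) -> (-9.376,20.666) [heading=117, draw]
FD 10: (-9.376,20.666) -> (-13.916,29.576) [heading=117, draw]
Final: pos=(-13.916,29.576), heading=117, 4 segment(s) drawn
Waypoints (5 total):
(0, 0)
(-5.657, 5.657)
(-5.291, 12.647)
(-9.376, 20.666)
(-13.916, 29.576)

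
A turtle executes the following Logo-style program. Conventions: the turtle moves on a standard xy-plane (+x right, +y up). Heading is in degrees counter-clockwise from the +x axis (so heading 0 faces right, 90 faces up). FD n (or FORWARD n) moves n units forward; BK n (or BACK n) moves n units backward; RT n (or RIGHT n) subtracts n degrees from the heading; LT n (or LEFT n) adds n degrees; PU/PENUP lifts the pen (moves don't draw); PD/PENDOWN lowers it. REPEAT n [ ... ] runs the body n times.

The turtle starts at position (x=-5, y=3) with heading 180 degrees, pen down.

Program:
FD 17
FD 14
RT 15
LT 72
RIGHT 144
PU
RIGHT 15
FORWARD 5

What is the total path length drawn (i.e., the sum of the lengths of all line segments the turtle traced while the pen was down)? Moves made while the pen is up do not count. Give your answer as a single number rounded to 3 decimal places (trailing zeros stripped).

Executing turtle program step by step:
Start: pos=(-5,3), heading=180, pen down
FD 17: (-5,3) -> (-22,3) [heading=180, draw]
FD 14: (-22,3) -> (-36,3) [heading=180, draw]
RT 15: heading 180 -> 165
LT 72: heading 165 -> 237
RT 144: heading 237 -> 93
PU: pen up
RT 15: heading 93 -> 78
FD 5: (-36,3) -> (-34.96,7.891) [heading=78, move]
Final: pos=(-34.96,7.891), heading=78, 2 segment(s) drawn

Segment lengths:
  seg 1: (-5,3) -> (-22,3), length = 17
  seg 2: (-22,3) -> (-36,3), length = 14
Total = 31

Answer: 31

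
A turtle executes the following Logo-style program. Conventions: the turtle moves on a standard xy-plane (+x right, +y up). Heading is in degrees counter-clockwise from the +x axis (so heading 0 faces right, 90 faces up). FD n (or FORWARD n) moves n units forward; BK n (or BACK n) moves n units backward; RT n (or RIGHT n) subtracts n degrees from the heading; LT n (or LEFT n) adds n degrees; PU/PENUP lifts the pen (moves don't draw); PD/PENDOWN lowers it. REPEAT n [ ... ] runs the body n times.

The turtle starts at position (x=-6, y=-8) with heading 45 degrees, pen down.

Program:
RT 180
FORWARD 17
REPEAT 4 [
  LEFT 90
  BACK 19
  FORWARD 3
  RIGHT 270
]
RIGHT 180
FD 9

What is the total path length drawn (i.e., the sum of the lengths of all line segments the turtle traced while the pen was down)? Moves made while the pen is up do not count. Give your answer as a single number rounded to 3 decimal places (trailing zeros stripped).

Answer: 114

Derivation:
Executing turtle program step by step:
Start: pos=(-6,-8), heading=45, pen down
RT 180: heading 45 -> 225
FD 17: (-6,-8) -> (-18.021,-20.021) [heading=225, draw]
REPEAT 4 [
  -- iteration 1/4 --
  LT 90: heading 225 -> 315
  BK 19: (-18.021,-20.021) -> (-31.456,-6.586) [heading=315, draw]
  FD 3: (-31.456,-6.586) -> (-29.335,-8.707) [heading=315, draw]
  RT 270: heading 315 -> 45
  -- iteration 2/4 --
  LT 90: heading 45 -> 135
  BK 19: (-29.335,-8.707) -> (-15.899,-22.142) [heading=135, draw]
  FD 3: (-15.899,-22.142) -> (-18.021,-20.021) [heading=135, draw]
  RT 270: heading 135 -> 225
  -- iteration 3/4 --
  LT 90: heading 225 -> 315
  BK 19: (-18.021,-20.021) -> (-31.456,-6.586) [heading=315, draw]
  FD 3: (-31.456,-6.586) -> (-29.335,-8.707) [heading=315, draw]
  RT 270: heading 315 -> 45
  -- iteration 4/4 --
  LT 90: heading 45 -> 135
  BK 19: (-29.335,-8.707) -> (-15.899,-22.142) [heading=135, draw]
  FD 3: (-15.899,-22.142) -> (-18.021,-20.021) [heading=135, draw]
  RT 270: heading 135 -> 225
]
RT 180: heading 225 -> 45
FD 9: (-18.021,-20.021) -> (-11.657,-13.657) [heading=45, draw]
Final: pos=(-11.657,-13.657), heading=45, 10 segment(s) drawn

Segment lengths:
  seg 1: (-6,-8) -> (-18.021,-20.021), length = 17
  seg 2: (-18.021,-20.021) -> (-31.456,-6.586), length = 19
  seg 3: (-31.456,-6.586) -> (-29.335,-8.707), length = 3
  seg 4: (-29.335,-8.707) -> (-15.899,-22.142), length = 19
  seg 5: (-15.899,-22.142) -> (-18.021,-20.021), length = 3
  seg 6: (-18.021,-20.021) -> (-31.456,-6.586), length = 19
  seg 7: (-31.456,-6.586) -> (-29.335,-8.707), length = 3
  seg 8: (-29.335,-8.707) -> (-15.899,-22.142), length = 19
  seg 9: (-15.899,-22.142) -> (-18.021,-20.021), length = 3
  seg 10: (-18.021,-20.021) -> (-11.657,-13.657), length = 9
Total = 114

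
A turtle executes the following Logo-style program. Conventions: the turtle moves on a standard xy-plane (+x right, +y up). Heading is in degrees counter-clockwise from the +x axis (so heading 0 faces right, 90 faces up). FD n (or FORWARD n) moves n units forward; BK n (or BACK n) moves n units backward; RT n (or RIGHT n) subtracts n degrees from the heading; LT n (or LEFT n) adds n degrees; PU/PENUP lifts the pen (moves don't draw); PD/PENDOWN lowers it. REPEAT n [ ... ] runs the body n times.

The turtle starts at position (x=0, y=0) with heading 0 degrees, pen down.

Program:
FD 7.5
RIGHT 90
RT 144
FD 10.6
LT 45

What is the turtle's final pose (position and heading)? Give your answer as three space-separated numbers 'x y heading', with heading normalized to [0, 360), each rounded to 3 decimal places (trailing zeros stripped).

Answer: 1.269 8.576 171

Derivation:
Executing turtle program step by step:
Start: pos=(0,0), heading=0, pen down
FD 7.5: (0,0) -> (7.5,0) [heading=0, draw]
RT 90: heading 0 -> 270
RT 144: heading 270 -> 126
FD 10.6: (7.5,0) -> (1.269,8.576) [heading=126, draw]
LT 45: heading 126 -> 171
Final: pos=(1.269,8.576), heading=171, 2 segment(s) drawn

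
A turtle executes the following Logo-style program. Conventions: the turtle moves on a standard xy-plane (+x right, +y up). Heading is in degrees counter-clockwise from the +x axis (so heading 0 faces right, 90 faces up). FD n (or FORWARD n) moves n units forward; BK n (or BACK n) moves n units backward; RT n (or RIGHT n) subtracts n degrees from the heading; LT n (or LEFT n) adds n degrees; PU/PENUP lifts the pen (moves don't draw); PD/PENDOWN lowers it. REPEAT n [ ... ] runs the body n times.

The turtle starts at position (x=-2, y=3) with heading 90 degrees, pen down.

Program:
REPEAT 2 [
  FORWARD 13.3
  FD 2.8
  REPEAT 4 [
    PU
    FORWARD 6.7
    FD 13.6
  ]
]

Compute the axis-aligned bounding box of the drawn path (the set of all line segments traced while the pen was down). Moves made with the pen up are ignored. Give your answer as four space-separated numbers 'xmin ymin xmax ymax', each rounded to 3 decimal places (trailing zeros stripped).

Executing turtle program step by step:
Start: pos=(-2,3), heading=90, pen down
REPEAT 2 [
  -- iteration 1/2 --
  FD 13.3: (-2,3) -> (-2,16.3) [heading=90, draw]
  FD 2.8: (-2,16.3) -> (-2,19.1) [heading=90, draw]
  REPEAT 4 [
    -- iteration 1/4 --
    PU: pen up
    FD 6.7: (-2,19.1) -> (-2,25.8) [heading=90, move]
    FD 13.6: (-2,25.8) -> (-2,39.4) [heading=90, move]
    -- iteration 2/4 --
    PU: pen up
    FD 6.7: (-2,39.4) -> (-2,46.1) [heading=90, move]
    FD 13.6: (-2,46.1) -> (-2,59.7) [heading=90, move]
    -- iteration 3/4 --
    PU: pen up
    FD 6.7: (-2,59.7) -> (-2,66.4) [heading=90, move]
    FD 13.6: (-2,66.4) -> (-2,80) [heading=90, move]
    -- iteration 4/4 --
    PU: pen up
    FD 6.7: (-2,80) -> (-2,86.7) [heading=90, move]
    FD 13.6: (-2,86.7) -> (-2,100.3) [heading=90, move]
  ]
  -- iteration 2/2 --
  FD 13.3: (-2,100.3) -> (-2,113.6) [heading=90, move]
  FD 2.8: (-2,113.6) -> (-2,116.4) [heading=90, move]
  REPEAT 4 [
    -- iteration 1/4 --
    PU: pen up
    FD 6.7: (-2,116.4) -> (-2,123.1) [heading=90, move]
    FD 13.6: (-2,123.1) -> (-2,136.7) [heading=90, move]
    -- iteration 2/4 --
    PU: pen up
    FD 6.7: (-2,136.7) -> (-2,143.4) [heading=90, move]
    FD 13.6: (-2,143.4) -> (-2,157) [heading=90, move]
    -- iteration 3/4 --
    PU: pen up
    FD 6.7: (-2,157) -> (-2,163.7) [heading=90, move]
    FD 13.6: (-2,163.7) -> (-2,177.3) [heading=90, move]
    -- iteration 4/4 --
    PU: pen up
    FD 6.7: (-2,177.3) -> (-2,184) [heading=90, move]
    FD 13.6: (-2,184) -> (-2,197.6) [heading=90, move]
  ]
]
Final: pos=(-2,197.6), heading=90, 2 segment(s) drawn

Segment endpoints: x in {-2, -2, -2}, y in {3, 16.3, 19.1}
xmin=-2, ymin=3, xmax=-2, ymax=19.1

Answer: -2 3 -2 19.1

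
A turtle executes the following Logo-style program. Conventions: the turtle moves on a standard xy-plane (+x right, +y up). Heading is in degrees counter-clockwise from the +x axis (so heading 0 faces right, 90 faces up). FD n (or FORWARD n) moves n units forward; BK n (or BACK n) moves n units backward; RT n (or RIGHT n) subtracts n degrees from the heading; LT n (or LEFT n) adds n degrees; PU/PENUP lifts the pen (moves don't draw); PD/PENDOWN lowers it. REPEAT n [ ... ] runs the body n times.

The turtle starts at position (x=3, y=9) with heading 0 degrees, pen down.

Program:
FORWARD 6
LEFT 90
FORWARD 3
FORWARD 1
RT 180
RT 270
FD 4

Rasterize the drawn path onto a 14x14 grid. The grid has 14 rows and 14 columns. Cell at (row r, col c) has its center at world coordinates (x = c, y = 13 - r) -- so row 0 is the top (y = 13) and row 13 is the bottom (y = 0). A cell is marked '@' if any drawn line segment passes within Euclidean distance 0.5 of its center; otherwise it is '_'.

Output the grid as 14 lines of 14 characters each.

Segment 0: (3,9) -> (9,9)
Segment 1: (9,9) -> (9,12)
Segment 2: (9,12) -> (9,13)
Segment 3: (9,13) -> (13,13)

Answer: _________@@@@@
_________@____
_________@____
_________@____
___@@@@@@@____
______________
______________
______________
______________
______________
______________
______________
______________
______________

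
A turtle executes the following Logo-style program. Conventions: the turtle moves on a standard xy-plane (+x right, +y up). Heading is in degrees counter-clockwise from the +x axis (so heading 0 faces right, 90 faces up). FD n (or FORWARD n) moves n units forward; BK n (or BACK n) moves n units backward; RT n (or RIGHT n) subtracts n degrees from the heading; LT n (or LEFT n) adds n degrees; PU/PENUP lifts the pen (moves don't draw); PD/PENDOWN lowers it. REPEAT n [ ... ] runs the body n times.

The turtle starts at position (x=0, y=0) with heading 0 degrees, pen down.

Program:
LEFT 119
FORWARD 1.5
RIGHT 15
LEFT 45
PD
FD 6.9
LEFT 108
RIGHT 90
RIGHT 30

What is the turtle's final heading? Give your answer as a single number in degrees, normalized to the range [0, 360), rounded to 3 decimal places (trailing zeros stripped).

Answer: 137

Derivation:
Executing turtle program step by step:
Start: pos=(0,0), heading=0, pen down
LT 119: heading 0 -> 119
FD 1.5: (0,0) -> (-0.727,1.312) [heading=119, draw]
RT 15: heading 119 -> 104
LT 45: heading 104 -> 149
PD: pen down
FD 6.9: (-0.727,1.312) -> (-6.642,4.866) [heading=149, draw]
LT 108: heading 149 -> 257
RT 90: heading 257 -> 167
RT 30: heading 167 -> 137
Final: pos=(-6.642,4.866), heading=137, 2 segment(s) drawn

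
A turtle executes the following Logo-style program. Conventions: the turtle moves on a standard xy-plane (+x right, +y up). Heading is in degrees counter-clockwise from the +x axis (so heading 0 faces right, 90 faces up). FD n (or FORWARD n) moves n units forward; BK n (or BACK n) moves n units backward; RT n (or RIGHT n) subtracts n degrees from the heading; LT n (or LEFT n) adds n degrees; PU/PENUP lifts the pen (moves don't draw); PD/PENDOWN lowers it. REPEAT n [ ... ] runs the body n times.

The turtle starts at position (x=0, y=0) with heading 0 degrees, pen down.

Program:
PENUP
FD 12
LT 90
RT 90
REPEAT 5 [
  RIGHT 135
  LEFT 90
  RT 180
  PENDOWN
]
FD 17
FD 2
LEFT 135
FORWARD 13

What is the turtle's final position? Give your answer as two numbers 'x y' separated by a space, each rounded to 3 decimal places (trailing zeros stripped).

Executing turtle program step by step:
Start: pos=(0,0), heading=0, pen down
PU: pen up
FD 12: (0,0) -> (12,0) [heading=0, move]
LT 90: heading 0 -> 90
RT 90: heading 90 -> 0
REPEAT 5 [
  -- iteration 1/5 --
  RT 135: heading 0 -> 225
  LT 90: heading 225 -> 315
  RT 180: heading 315 -> 135
  PD: pen down
  -- iteration 2/5 --
  RT 135: heading 135 -> 0
  LT 90: heading 0 -> 90
  RT 180: heading 90 -> 270
  PD: pen down
  -- iteration 3/5 --
  RT 135: heading 270 -> 135
  LT 90: heading 135 -> 225
  RT 180: heading 225 -> 45
  PD: pen down
  -- iteration 4/5 --
  RT 135: heading 45 -> 270
  LT 90: heading 270 -> 0
  RT 180: heading 0 -> 180
  PD: pen down
  -- iteration 5/5 --
  RT 135: heading 180 -> 45
  LT 90: heading 45 -> 135
  RT 180: heading 135 -> 315
  PD: pen down
]
FD 17: (12,0) -> (24.021,-12.021) [heading=315, draw]
FD 2: (24.021,-12.021) -> (25.435,-13.435) [heading=315, draw]
LT 135: heading 315 -> 90
FD 13: (25.435,-13.435) -> (25.435,-0.435) [heading=90, draw]
Final: pos=(25.435,-0.435), heading=90, 3 segment(s) drawn

Answer: 25.435 -0.435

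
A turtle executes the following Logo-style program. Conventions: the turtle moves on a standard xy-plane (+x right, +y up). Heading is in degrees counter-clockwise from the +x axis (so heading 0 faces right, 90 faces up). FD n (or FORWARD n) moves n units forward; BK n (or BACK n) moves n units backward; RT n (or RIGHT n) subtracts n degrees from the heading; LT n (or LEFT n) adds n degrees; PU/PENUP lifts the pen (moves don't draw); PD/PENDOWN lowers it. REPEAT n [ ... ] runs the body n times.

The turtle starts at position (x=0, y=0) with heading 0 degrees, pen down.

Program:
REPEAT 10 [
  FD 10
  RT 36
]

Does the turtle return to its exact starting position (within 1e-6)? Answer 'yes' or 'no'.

Answer: yes

Derivation:
Executing turtle program step by step:
Start: pos=(0,0), heading=0, pen down
REPEAT 10 [
  -- iteration 1/10 --
  FD 10: (0,0) -> (10,0) [heading=0, draw]
  RT 36: heading 0 -> 324
  -- iteration 2/10 --
  FD 10: (10,0) -> (18.09,-5.878) [heading=324, draw]
  RT 36: heading 324 -> 288
  -- iteration 3/10 --
  FD 10: (18.09,-5.878) -> (21.18,-15.388) [heading=288, draw]
  RT 36: heading 288 -> 252
  -- iteration 4/10 --
  FD 10: (21.18,-15.388) -> (18.09,-24.899) [heading=252, draw]
  RT 36: heading 252 -> 216
  -- iteration 5/10 --
  FD 10: (18.09,-24.899) -> (10,-30.777) [heading=216, draw]
  RT 36: heading 216 -> 180
  -- iteration 6/10 --
  FD 10: (10,-30.777) -> (0,-30.777) [heading=180, draw]
  RT 36: heading 180 -> 144
  -- iteration 7/10 --
  FD 10: (0,-30.777) -> (-8.09,-24.899) [heading=144, draw]
  RT 36: heading 144 -> 108
  -- iteration 8/10 --
  FD 10: (-8.09,-24.899) -> (-11.18,-15.388) [heading=108, draw]
  RT 36: heading 108 -> 72
  -- iteration 9/10 --
  FD 10: (-11.18,-15.388) -> (-8.09,-5.878) [heading=72, draw]
  RT 36: heading 72 -> 36
  -- iteration 10/10 --
  FD 10: (-8.09,-5.878) -> (0,0) [heading=36, draw]
  RT 36: heading 36 -> 0
]
Final: pos=(0,0), heading=0, 10 segment(s) drawn

Start position: (0, 0)
Final position: (0, 0)
Distance = 0; < 1e-6 -> CLOSED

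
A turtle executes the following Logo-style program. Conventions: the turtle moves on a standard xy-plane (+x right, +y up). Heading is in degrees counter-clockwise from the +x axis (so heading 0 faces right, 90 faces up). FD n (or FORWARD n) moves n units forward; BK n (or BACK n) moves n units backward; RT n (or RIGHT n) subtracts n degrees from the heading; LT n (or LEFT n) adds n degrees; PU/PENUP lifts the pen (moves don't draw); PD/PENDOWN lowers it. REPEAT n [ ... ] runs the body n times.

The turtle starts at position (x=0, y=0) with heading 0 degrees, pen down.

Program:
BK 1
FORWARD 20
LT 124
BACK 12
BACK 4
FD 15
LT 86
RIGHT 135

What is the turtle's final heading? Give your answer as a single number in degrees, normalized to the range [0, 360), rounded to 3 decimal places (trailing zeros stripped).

Executing turtle program step by step:
Start: pos=(0,0), heading=0, pen down
BK 1: (0,0) -> (-1,0) [heading=0, draw]
FD 20: (-1,0) -> (19,0) [heading=0, draw]
LT 124: heading 0 -> 124
BK 12: (19,0) -> (25.71,-9.948) [heading=124, draw]
BK 4: (25.71,-9.948) -> (27.947,-13.265) [heading=124, draw]
FD 15: (27.947,-13.265) -> (19.559,-0.829) [heading=124, draw]
LT 86: heading 124 -> 210
RT 135: heading 210 -> 75
Final: pos=(19.559,-0.829), heading=75, 5 segment(s) drawn

Answer: 75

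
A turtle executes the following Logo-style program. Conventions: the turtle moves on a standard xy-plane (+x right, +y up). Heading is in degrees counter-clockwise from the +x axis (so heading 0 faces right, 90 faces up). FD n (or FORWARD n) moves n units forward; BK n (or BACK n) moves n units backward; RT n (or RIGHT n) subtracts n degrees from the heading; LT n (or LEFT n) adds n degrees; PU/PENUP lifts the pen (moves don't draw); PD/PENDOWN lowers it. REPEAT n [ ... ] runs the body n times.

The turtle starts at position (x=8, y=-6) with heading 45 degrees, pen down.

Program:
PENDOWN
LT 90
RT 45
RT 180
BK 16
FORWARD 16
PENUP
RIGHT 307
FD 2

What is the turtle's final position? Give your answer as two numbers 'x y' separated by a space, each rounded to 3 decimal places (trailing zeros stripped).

Answer: 9.597 -7.204

Derivation:
Executing turtle program step by step:
Start: pos=(8,-6), heading=45, pen down
PD: pen down
LT 90: heading 45 -> 135
RT 45: heading 135 -> 90
RT 180: heading 90 -> 270
BK 16: (8,-6) -> (8,10) [heading=270, draw]
FD 16: (8,10) -> (8,-6) [heading=270, draw]
PU: pen up
RT 307: heading 270 -> 323
FD 2: (8,-6) -> (9.597,-7.204) [heading=323, move]
Final: pos=(9.597,-7.204), heading=323, 2 segment(s) drawn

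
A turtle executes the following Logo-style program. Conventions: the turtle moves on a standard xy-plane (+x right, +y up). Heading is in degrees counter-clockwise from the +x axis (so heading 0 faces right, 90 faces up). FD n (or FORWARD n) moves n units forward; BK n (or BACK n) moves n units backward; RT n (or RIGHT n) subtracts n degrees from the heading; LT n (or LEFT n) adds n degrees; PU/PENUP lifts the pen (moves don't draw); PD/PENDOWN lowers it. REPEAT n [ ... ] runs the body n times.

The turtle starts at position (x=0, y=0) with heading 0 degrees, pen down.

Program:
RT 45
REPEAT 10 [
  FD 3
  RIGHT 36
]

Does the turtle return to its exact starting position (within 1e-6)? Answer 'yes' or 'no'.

Answer: yes

Derivation:
Executing turtle program step by step:
Start: pos=(0,0), heading=0, pen down
RT 45: heading 0 -> 315
REPEAT 10 [
  -- iteration 1/10 --
  FD 3: (0,0) -> (2.121,-2.121) [heading=315, draw]
  RT 36: heading 315 -> 279
  -- iteration 2/10 --
  FD 3: (2.121,-2.121) -> (2.591,-5.084) [heading=279, draw]
  RT 36: heading 279 -> 243
  -- iteration 3/10 --
  FD 3: (2.591,-5.084) -> (1.229,-7.757) [heading=243, draw]
  RT 36: heading 243 -> 207
  -- iteration 4/10 --
  FD 3: (1.229,-7.757) -> (-1.444,-9.119) [heading=207, draw]
  RT 36: heading 207 -> 171
  -- iteration 5/10 --
  FD 3: (-1.444,-9.119) -> (-4.407,-8.65) [heading=171, draw]
  RT 36: heading 171 -> 135
  -- iteration 6/10 --
  FD 3: (-4.407,-8.65) -> (-6.529,-6.529) [heading=135, draw]
  RT 36: heading 135 -> 99
  -- iteration 7/10 --
  FD 3: (-6.529,-6.529) -> (-6.998,-3.566) [heading=99, draw]
  RT 36: heading 99 -> 63
  -- iteration 8/10 --
  FD 3: (-6.998,-3.566) -> (-5.636,-0.893) [heading=63, draw]
  RT 36: heading 63 -> 27
  -- iteration 9/10 --
  FD 3: (-5.636,-0.893) -> (-2.963,0.469) [heading=27, draw]
  RT 36: heading 27 -> 351
  -- iteration 10/10 --
  FD 3: (-2.963,0.469) -> (0,0) [heading=351, draw]
  RT 36: heading 351 -> 315
]
Final: pos=(0,0), heading=315, 10 segment(s) drawn

Start position: (0, 0)
Final position: (0, 0)
Distance = 0; < 1e-6 -> CLOSED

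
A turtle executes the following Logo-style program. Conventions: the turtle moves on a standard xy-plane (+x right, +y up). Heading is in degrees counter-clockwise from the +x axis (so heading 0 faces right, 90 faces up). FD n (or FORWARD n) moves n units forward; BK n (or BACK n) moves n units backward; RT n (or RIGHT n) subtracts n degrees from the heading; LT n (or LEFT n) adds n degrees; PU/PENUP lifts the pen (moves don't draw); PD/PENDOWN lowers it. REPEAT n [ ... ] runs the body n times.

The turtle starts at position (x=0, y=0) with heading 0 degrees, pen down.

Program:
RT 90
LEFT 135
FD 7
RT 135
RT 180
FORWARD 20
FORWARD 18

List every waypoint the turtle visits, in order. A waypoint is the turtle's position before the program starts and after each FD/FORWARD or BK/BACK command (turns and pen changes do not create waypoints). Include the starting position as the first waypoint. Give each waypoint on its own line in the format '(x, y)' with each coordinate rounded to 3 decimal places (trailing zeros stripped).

Answer: (0, 0)
(4.95, 4.95)
(4.95, 24.95)
(4.95, 42.95)

Derivation:
Executing turtle program step by step:
Start: pos=(0,0), heading=0, pen down
RT 90: heading 0 -> 270
LT 135: heading 270 -> 45
FD 7: (0,0) -> (4.95,4.95) [heading=45, draw]
RT 135: heading 45 -> 270
RT 180: heading 270 -> 90
FD 20: (4.95,4.95) -> (4.95,24.95) [heading=90, draw]
FD 18: (4.95,24.95) -> (4.95,42.95) [heading=90, draw]
Final: pos=(4.95,42.95), heading=90, 3 segment(s) drawn
Waypoints (4 total):
(0, 0)
(4.95, 4.95)
(4.95, 24.95)
(4.95, 42.95)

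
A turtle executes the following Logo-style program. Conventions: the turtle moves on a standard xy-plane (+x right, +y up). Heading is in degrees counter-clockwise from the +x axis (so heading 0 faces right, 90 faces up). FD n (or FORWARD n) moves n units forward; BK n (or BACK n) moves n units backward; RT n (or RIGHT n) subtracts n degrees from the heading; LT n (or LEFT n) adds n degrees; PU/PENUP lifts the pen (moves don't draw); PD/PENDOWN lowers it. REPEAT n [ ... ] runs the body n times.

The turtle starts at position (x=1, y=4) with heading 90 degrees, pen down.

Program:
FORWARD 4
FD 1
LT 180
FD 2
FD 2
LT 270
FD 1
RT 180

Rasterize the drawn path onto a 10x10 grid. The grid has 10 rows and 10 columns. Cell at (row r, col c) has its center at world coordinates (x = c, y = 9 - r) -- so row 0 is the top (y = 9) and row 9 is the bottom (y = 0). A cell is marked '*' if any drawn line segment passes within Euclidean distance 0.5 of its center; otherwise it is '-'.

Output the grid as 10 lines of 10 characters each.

Segment 0: (1,4) -> (1,8)
Segment 1: (1,8) -> (1,9)
Segment 2: (1,9) -> (1,7)
Segment 3: (1,7) -> (1,5)
Segment 4: (1,5) -> (-0,5)

Answer: -*--------
-*--------
-*--------
-*--------
**--------
-*--------
----------
----------
----------
----------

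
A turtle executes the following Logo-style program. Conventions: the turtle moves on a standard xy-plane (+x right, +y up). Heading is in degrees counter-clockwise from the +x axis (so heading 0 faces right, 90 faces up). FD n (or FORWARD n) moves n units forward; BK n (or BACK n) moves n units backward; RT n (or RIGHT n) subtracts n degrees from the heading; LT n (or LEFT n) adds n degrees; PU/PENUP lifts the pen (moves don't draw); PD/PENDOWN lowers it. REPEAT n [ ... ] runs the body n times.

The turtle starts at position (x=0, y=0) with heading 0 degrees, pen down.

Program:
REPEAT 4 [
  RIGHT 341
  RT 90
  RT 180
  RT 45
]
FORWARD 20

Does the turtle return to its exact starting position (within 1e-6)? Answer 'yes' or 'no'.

Answer: no

Derivation:
Executing turtle program step by step:
Start: pos=(0,0), heading=0, pen down
REPEAT 4 [
  -- iteration 1/4 --
  RT 341: heading 0 -> 19
  RT 90: heading 19 -> 289
  RT 180: heading 289 -> 109
  RT 45: heading 109 -> 64
  -- iteration 2/4 --
  RT 341: heading 64 -> 83
  RT 90: heading 83 -> 353
  RT 180: heading 353 -> 173
  RT 45: heading 173 -> 128
  -- iteration 3/4 --
  RT 341: heading 128 -> 147
  RT 90: heading 147 -> 57
  RT 180: heading 57 -> 237
  RT 45: heading 237 -> 192
  -- iteration 4/4 --
  RT 341: heading 192 -> 211
  RT 90: heading 211 -> 121
  RT 180: heading 121 -> 301
  RT 45: heading 301 -> 256
]
FD 20: (0,0) -> (-4.838,-19.406) [heading=256, draw]
Final: pos=(-4.838,-19.406), heading=256, 1 segment(s) drawn

Start position: (0, 0)
Final position: (-4.838, -19.406)
Distance = 20; >= 1e-6 -> NOT closed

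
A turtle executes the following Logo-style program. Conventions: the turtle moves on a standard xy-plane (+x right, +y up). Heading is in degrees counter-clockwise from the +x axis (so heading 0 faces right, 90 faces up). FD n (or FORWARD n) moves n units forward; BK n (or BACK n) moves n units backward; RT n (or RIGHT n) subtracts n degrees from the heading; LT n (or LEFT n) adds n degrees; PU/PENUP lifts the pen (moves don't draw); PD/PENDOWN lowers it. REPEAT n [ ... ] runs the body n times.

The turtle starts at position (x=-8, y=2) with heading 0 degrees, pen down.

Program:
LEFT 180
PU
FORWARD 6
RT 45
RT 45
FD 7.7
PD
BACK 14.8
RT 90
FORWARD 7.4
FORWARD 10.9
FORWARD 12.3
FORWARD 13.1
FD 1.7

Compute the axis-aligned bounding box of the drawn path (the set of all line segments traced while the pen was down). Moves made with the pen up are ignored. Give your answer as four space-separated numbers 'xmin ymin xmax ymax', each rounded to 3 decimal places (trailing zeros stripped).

Answer: -14 -5.1 31.4 9.7

Derivation:
Executing turtle program step by step:
Start: pos=(-8,2), heading=0, pen down
LT 180: heading 0 -> 180
PU: pen up
FD 6: (-8,2) -> (-14,2) [heading=180, move]
RT 45: heading 180 -> 135
RT 45: heading 135 -> 90
FD 7.7: (-14,2) -> (-14,9.7) [heading=90, move]
PD: pen down
BK 14.8: (-14,9.7) -> (-14,-5.1) [heading=90, draw]
RT 90: heading 90 -> 0
FD 7.4: (-14,-5.1) -> (-6.6,-5.1) [heading=0, draw]
FD 10.9: (-6.6,-5.1) -> (4.3,-5.1) [heading=0, draw]
FD 12.3: (4.3,-5.1) -> (16.6,-5.1) [heading=0, draw]
FD 13.1: (16.6,-5.1) -> (29.7,-5.1) [heading=0, draw]
FD 1.7: (29.7,-5.1) -> (31.4,-5.1) [heading=0, draw]
Final: pos=(31.4,-5.1), heading=0, 6 segment(s) drawn

Segment endpoints: x in {-14, -14, -6.6, 4.3, 16.6, 29.7, 31.4}, y in {-5.1, 9.7}
xmin=-14, ymin=-5.1, xmax=31.4, ymax=9.7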